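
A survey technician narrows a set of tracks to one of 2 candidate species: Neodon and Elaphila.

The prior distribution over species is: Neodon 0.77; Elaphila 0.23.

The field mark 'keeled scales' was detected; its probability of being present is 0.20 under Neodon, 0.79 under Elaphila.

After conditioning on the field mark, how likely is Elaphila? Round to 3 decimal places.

0.541

By Bayes' rule, the unnormalized weight for each hypothesis is prior × likelihood:
  Neodon: 0.77 × 0.20 = 0.154
  Elaphila: 0.23 × 0.79 = 0.1817
The unnormalized weights sum to 0.3357.
P(Elaphila | evidence) = 0.1817 / 0.3357 ≈ 0.541.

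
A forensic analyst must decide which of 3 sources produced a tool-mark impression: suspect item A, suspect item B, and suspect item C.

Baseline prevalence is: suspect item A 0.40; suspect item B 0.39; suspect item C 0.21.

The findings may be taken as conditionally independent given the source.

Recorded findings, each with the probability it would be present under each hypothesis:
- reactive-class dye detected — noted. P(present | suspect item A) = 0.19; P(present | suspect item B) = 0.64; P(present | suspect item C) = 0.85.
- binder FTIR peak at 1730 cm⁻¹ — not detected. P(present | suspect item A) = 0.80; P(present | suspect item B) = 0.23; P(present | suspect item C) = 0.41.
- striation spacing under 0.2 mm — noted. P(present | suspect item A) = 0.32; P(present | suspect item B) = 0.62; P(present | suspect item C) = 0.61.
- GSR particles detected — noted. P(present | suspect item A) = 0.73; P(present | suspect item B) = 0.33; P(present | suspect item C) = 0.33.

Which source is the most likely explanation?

For each hypothesis, the unnormalized posterior weight is prior × product of the finding likelihoods (using 1 − P(present | H) for each absent finding):
  suspect item A: 0.40 × 0.19 × (1 − 0.80) × 0.32 × 0.73 = 0.0035507
  suspect item B: 0.39 × 0.64 × (1 − 0.23) × 0.62 × 0.33 = 0.039322
  suspect item C: 0.21 × 0.85 × (1 − 0.41) × 0.61 × 0.33 = 0.0212
The unnormalized weights sum to 0.064073.
P(suspect item A | evidence) ≈ 0.0035507 / 0.064073 ≈ 0.055
P(suspect item B | evidence) ≈ 0.039322 / 0.064073 ≈ 0.614
P(suspect item C | evidence) ≈ 0.0212 / 0.064073 ≈ 0.331
The largest is 0.614, so suspect item B is most probable.

suspect item B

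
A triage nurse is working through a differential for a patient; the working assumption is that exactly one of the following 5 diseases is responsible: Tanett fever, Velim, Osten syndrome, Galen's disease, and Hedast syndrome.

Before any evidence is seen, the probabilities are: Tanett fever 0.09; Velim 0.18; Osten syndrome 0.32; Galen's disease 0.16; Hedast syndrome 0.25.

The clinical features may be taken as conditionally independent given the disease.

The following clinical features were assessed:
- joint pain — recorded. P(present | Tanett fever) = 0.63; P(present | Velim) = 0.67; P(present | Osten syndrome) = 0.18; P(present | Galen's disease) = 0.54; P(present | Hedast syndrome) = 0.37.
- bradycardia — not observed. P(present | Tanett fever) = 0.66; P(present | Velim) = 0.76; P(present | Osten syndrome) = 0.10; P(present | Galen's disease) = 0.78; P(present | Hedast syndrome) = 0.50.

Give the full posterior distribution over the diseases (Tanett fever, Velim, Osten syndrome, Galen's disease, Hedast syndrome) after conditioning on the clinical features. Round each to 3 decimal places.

0.117, 0.175, 0.314, 0.115, 0.280

Multiply each prior by the joint likelihood of the clinical feature pattern (using 1 − P(present | H) for each absent clinical feature):
  Tanett fever: 0.09 × 0.63 × (1 − 0.66) = 0.019278
  Velim: 0.18 × 0.67 × (1 − 0.76) = 0.028944
  Osten syndrome: 0.32 × 0.18 × (1 − 0.10) = 0.05184
  Galen's disease: 0.16 × 0.54 × (1 − 0.78) = 0.019008
  Hedast syndrome: 0.25 × 0.37 × (1 − 0.50) = 0.04625
The unnormalized weights sum to 0.16532.
P(Tanett fever | evidence) = 0.019278 / 0.16532 ≈ 0.117
P(Velim | evidence) = 0.028944 / 0.16532 ≈ 0.175
P(Osten syndrome | evidence) = 0.05184 / 0.16532 ≈ 0.314
P(Galen's disease | evidence) = 0.019008 / 0.16532 ≈ 0.115
P(Hedast syndrome | evidence) = 0.04625 / 0.16532 ≈ 0.280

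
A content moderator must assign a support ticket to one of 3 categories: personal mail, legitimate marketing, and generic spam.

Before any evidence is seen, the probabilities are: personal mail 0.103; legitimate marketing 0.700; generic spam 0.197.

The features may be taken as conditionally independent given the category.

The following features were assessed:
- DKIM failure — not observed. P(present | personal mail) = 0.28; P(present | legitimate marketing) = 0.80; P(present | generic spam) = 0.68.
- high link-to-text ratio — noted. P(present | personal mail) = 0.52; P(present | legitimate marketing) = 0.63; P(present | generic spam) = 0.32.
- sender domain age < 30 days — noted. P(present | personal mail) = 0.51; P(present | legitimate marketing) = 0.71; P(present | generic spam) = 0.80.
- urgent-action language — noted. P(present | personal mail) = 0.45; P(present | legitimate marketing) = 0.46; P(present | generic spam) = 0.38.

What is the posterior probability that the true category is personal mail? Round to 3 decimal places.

0.202

For each hypothesis, the unnormalized posterior weight is prior × product of the feature likelihoods (using 1 − P(present | H) for each absent feature):
  personal mail: 0.103 × (1 − 0.28) × 0.52 × 0.51 × 0.45 = 0.0088503
  legitimate marketing: 0.700 × (1 − 0.80) × 0.63 × 0.71 × 0.46 = 0.028806
  generic spam: 0.197 × (1 − 0.68) × 0.32 × 0.80 × 0.38 = 0.0061325
The unnormalized weights sum to 0.043789.
P(personal mail | evidence) = 0.0088503 / 0.043789 ≈ 0.202.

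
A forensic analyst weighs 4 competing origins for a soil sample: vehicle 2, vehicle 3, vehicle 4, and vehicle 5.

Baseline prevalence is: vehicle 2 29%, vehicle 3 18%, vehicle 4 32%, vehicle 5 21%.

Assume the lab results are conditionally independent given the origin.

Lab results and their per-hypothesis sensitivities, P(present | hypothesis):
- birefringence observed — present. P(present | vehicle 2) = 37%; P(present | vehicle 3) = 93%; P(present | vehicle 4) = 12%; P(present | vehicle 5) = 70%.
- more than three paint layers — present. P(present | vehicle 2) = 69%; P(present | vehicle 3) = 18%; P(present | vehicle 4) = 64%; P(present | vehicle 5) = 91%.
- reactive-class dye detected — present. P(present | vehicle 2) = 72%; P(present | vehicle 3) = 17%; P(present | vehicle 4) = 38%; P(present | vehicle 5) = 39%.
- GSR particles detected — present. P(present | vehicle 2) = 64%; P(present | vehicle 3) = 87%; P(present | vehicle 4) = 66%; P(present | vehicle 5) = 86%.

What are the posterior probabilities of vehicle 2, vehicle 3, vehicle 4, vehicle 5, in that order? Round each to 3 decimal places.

Multiply each prior by the joint likelihood of the lab result pattern:
  vehicle 2: 0.29 × 0.37 × 0.69 × 0.72 × 0.64 = 0.034116
  vehicle 3: 0.18 × 0.93 × 0.18 × 0.17 × 0.87 = 0.0044565
  vehicle 4: 0.32 × 0.12 × 0.64 × 0.38 × 0.66 = 0.0061637
  vehicle 5: 0.21 × 0.70 × 0.91 × 0.39 × 0.86 = 0.044866
Marginal likelihood of the evidence = 0.089603.
P(vehicle 2 | evidence) = 0.034116 / 0.089603 ≈ 0.381
P(vehicle 3 | evidence) = 0.0044565 / 0.089603 ≈ 0.050
P(vehicle 4 | evidence) = 0.0061637 / 0.089603 ≈ 0.069
P(vehicle 5 | evidence) = 0.044866 / 0.089603 ≈ 0.501

0.381, 0.050, 0.069, 0.501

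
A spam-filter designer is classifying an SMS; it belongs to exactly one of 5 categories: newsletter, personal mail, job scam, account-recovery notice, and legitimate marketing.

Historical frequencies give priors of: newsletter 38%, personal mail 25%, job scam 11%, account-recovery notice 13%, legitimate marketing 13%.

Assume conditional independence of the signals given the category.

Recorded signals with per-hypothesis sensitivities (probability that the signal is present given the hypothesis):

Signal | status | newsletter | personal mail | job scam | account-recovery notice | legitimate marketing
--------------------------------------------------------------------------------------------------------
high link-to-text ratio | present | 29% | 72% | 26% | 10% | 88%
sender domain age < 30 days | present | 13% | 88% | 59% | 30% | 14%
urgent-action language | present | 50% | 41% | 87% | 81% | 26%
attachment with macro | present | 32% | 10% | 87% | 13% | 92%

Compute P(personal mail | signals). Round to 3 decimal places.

0.252

By Bayes' rule with conditional independence, the unnormalized weight for each hypothesis is prior × ∏ likelihoods:
  newsletter: 0.38 × 0.29 × 0.13 × 0.50 × 0.32 = 0.0022922
  personal mail: 0.25 × 0.72 × 0.88 × 0.41 × 0.10 = 0.0064944
  job scam: 0.11 × 0.26 × 0.59 × 0.87 × 0.87 = 0.012772
  account-recovery notice: 0.13 × 0.10 × 0.30 × 0.81 × 0.13 = 0.00041067
  legitimate marketing: 0.13 × 0.88 × 0.14 × 0.26 × 0.92 = 0.003831
Marginal likelihood of the evidence = 0.0258.
P(personal mail | evidence) = 0.0064944 / 0.0258 ≈ 0.252.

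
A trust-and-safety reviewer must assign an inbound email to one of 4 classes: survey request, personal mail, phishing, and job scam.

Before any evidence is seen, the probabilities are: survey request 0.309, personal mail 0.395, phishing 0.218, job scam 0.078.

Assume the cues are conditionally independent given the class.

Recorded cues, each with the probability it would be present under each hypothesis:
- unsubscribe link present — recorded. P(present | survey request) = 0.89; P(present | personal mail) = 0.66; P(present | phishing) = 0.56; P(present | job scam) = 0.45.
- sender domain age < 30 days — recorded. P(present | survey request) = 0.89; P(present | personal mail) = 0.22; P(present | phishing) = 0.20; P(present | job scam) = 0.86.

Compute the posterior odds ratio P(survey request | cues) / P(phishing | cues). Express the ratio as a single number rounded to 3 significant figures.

Unnormalized posterior weight (prior times the cue likelihoods) for each of the two hypotheses:
  survey request: 0.309 × 0.89 × 0.89 = 0.24476
  phishing: 0.218 × 0.56 × 0.20 = 0.024416
Odds(survey request : phishing) = 0.24476 / 0.024416 ≈ 10.0.

10.0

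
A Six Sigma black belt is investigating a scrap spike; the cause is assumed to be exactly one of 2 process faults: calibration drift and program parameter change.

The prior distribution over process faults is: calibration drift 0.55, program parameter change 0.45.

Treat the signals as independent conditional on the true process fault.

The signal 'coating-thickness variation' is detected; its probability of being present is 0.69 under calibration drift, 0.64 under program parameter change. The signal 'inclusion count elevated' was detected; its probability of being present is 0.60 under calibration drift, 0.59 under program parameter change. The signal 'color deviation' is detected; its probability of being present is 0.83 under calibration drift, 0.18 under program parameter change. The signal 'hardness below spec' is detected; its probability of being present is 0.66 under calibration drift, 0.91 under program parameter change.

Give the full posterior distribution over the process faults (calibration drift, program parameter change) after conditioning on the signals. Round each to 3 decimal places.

0.818, 0.182

By Bayes' rule with conditional independence, the unnormalized weight for each hypothesis is prior × ∏ likelihoods:
  calibration drift: 0.55 × 0.69 × 0.60 × 0.83 × 0.66 = 0.12473
  program parameter change: 0.45 × 0.64 × 0.59 × 0.18 × 0.91 = 0.027833
The unnormalized weights sum to 0.15257.
P(calibration drift | evidence) = 0.12473 / 0.15257 ≈ 0.818
P(program parameter change | evidence) = 0.027833 / 0.15257 ≈ 0.182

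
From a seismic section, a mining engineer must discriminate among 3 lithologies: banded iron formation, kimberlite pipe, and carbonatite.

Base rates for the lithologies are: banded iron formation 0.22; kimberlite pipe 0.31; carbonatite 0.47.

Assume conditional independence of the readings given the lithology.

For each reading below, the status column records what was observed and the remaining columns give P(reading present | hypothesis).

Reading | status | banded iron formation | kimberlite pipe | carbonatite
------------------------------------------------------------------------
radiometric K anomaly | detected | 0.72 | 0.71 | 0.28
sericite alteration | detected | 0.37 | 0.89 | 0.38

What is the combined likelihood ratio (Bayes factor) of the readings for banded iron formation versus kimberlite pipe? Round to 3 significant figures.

0.422

Joint likelihood of the reading pattern under each hypothesis:
  banded iron formation: 0.72 × 0.37 = 0.2664
  kimberlite pipe: 0.71 × 0.89 = 0.6319
Bayes factor = 0.2664 / 0.6319 ≈ 0.422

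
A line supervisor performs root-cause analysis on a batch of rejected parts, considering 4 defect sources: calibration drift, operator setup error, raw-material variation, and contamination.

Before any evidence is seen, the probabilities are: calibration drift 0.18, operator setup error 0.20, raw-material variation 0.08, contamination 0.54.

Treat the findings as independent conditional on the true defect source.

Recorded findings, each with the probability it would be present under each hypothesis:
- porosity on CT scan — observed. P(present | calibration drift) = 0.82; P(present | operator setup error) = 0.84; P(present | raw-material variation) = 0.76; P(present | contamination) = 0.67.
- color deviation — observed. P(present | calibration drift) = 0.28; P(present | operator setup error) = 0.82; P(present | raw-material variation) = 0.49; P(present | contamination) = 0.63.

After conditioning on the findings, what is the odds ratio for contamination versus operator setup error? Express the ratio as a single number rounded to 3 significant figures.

Posterior odds equal prior odds times the likelihood ratio; only the two competing hypotheses matter.
  contamination: 0.54 × 0.67 × 0.63 = 0.22793
  operator setup error: 0.20 × 0.84 × 0.82 = 0.13776
Posterior odds = 0.22793 / 0.13776 ≈ 1.65.

1.65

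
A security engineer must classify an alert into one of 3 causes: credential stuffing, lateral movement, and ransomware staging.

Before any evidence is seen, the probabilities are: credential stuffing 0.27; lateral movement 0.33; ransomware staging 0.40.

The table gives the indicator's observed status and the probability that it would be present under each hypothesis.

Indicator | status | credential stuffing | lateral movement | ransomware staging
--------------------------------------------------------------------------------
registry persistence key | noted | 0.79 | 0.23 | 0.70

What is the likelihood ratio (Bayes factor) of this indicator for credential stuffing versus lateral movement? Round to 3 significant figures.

3.43

Likelihood of this indicator under each hypothesis:
  credential stuffing: 0.79
  lateral movement: 0.23
Bayes factor = 0.79 / 0.23 ≈ 3.43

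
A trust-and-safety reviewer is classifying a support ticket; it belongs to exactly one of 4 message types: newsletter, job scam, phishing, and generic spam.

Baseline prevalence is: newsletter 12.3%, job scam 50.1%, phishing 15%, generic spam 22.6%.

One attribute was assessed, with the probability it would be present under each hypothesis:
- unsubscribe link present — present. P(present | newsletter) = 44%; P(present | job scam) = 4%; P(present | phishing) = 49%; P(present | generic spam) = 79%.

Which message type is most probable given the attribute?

generic spam

For each hypothesis, the unnormalized posterior weight is prior × likelihood:
  newsletter: 0.123 × 0.44 = 0.05412
  job scam: 0.501 × 0.04 = 0.02004
  phishing: 0.150 × 0.49 = 0.0735
  generic spam: 0.226 × 0.79 = 0.17854
Normalizing constant Z = 0.05412 + 0.02004 + 0.0735 + 0.17854 = 0.3262.
P(newsletter | evidence) ≈ 0.05412 / 0.3262 ≈ 0.166
P(job scam | evidence) ≈ 0.02004 / 0.3262 ≈ 0.061
P(phishing | evidence) ≈ 0.0735 / 0.3262 ≈ 0.225
P(generic spam | evidence) ≈ 0.17854 / 0.3262 ≈ 0.547
The largest is 0.547, so generic spam is most probable.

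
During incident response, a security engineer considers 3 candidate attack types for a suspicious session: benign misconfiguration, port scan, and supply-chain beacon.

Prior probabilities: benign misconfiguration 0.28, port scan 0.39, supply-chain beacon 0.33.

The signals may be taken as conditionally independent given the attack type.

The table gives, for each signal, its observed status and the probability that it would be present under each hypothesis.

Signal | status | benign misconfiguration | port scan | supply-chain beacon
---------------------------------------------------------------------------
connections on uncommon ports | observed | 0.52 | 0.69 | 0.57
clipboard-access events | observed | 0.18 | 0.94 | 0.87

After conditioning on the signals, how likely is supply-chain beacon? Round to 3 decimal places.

0.370

Multiply each prior by the joint likelihood of the signal pattern:
  benign misconfiguration: 0.28 × 0.52 × 0.18 = 0.026208
  port scan: 0.39 × 0.69 × 0.94 = 0.25295
  supply-chain beacon: 0.33 × 0.57 × 0.87 = 0.16365
Marginal likelihood of the evidence = 0.44281.
P(supply-chain beacon | evidence) = 0.16365 / 0.44281 ≈ 0.370.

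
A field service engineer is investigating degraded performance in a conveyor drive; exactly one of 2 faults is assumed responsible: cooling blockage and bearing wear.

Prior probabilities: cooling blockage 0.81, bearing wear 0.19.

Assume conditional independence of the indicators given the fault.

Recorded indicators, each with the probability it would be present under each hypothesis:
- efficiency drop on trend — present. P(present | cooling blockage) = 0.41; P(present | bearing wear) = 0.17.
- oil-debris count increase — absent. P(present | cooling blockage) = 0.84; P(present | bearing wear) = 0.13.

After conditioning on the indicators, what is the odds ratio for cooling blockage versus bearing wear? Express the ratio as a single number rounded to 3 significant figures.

The normalizing constant cancels in an odds ratio, so compute prior × likelihood for the two hypotheses only (using 1 − P(present | H) for each absent indicator):
  cooling blockage: 0.81 × 0.41 × (1 − 0.84) = 0.053136
  bearing wear: 0.19 × 0.17 × (1 − 0.13) = 0.028101
Odds(cooling blockage : bearing wear) = 0.053136 / 0.028101 ≈ 1.89.

1.89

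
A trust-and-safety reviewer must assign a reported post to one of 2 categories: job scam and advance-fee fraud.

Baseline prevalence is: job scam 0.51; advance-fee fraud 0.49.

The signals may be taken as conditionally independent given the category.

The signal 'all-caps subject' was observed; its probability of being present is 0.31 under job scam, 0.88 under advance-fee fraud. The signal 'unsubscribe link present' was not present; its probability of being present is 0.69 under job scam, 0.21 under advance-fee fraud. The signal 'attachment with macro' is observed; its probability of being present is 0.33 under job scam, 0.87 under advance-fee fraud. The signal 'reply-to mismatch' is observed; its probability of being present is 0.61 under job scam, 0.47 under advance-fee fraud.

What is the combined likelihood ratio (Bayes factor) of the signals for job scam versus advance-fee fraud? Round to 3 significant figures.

Joint likelihood of the signal pattern under each hypothesis (using 1 − P(present | H) for each absent signal):
  job scam: 0.31 × (1 − 0.69) × 0.33 × 0.61 = 0.019345
  advance-fee fraud: 0.88 × (1 − 0.21) × 0.87 × 0.47 = 0.28427
Bayes factor = 0.019345 / 0.28427 ≈ 0.0681

0.0681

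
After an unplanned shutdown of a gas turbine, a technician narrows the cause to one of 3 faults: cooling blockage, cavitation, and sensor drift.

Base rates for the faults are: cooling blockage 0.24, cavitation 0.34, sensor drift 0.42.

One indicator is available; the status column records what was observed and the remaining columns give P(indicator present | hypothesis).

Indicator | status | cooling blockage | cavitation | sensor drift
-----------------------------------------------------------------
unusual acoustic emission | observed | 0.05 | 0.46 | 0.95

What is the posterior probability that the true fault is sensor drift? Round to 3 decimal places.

For each hypothesis, the unnormalized posterior weight is prior × likelihood:
  cooling blockage: 0.24 × 0.05 = 0.012
  cavitation: 0.34 × 0.46 = 0.1564
  sensor drift: 0.42 × 0.95 = 0.399
Marginal likelihood of the evidence = 0.5674.
P(sensor drift | evidence) = 0.399 / 0.5674 ≈ 0.703.

0.703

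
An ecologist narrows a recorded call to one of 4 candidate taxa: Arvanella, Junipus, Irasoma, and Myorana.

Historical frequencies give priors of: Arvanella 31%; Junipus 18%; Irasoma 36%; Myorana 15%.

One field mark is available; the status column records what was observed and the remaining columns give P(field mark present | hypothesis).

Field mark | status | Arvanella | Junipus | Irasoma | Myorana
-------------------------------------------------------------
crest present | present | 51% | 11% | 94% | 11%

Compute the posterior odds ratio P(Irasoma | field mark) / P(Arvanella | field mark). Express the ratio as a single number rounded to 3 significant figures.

2.14

Posterior odds equal prior odds times the likelihood ratio; only the two competing hypotheses matter.
  Irasoma: 0.36 × 0.94 = 0.3384
  Arvanella: 0.31 × 0.51 = 0.1581
Posterior odds = 0.3384 / 0.1581 ≈ 2.14.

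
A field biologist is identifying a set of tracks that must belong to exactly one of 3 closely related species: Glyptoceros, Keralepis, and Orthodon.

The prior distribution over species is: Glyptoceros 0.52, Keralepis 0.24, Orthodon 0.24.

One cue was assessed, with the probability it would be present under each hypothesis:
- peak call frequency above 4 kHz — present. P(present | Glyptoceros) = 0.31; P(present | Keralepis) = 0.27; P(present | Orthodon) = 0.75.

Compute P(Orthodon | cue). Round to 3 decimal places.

By Bayes' rule, the unnormalized weight for each hypothesis is prior × likelihood:
  Glyptoceros: 0.52 × 0.31 = 0.1612
  Keralepis: 0.24 × 0.27 = 0.0648
  Orthodon: 0.24 × 0.75 = 0.18
Marginal likelihood of the evidence = 0.406.
P(Orthodon | evidence) = 0.18 / 0.406 ≈ 0.443.

0.443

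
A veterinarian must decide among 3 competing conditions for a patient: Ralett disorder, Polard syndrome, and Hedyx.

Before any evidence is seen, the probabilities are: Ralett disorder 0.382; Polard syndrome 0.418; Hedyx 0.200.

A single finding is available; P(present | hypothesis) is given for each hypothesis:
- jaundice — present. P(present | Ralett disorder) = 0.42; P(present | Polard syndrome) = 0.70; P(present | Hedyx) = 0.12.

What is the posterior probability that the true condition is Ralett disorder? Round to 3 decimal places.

0.336

Multiply each prior by the likelihood of the finding:
  Ralett disorder: 0.382 × 0.42 = 0.16044
  Polard syndrome: 0.418 × 0.70 = 0.2926
  Hedyx: 0.200 × 0.12 = 0.024
The unnormalized weights sum to 0.47704.
P(Ralett disorder | evidence) = 0.16044 / 0.47704 ≈ 0.336.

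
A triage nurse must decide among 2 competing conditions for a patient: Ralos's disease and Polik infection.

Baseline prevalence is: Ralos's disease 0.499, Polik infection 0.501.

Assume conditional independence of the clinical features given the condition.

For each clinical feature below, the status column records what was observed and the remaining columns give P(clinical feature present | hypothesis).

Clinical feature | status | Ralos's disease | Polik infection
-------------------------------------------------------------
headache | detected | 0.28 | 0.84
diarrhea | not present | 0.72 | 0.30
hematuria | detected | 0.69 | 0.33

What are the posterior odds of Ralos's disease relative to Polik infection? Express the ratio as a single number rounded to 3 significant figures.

0.278

Posterior odds equal prior odds times the likelihood ratio; only the two competing hypotheses matter (using 1 − P(present | H) for each absent clinical feature).
  Ralos's disease: 0.499 × 0.28 × (1 − 0.72) × 0.69 = 0.026994
  Polik infection: 0.501 × 0.84 × (1 − 0.30) × 0.33 = 0.097214
Posterior odds = 0.026994 / 0.097214 ≈ 0.278.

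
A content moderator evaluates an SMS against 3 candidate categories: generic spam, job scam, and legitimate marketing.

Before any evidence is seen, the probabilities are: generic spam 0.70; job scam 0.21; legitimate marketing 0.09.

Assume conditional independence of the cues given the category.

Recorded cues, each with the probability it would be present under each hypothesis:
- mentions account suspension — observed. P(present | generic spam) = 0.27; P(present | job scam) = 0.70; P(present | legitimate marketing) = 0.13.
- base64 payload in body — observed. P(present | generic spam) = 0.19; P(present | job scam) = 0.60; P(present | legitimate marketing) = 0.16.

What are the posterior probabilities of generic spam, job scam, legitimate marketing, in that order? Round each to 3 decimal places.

For each hypothesis, the unnormalized posterior weight is prior × product of the cue likelihoods:
  generic spam: 0.70 × 0.27 × 0.19 = 0.03591
  job scam: 0.21 × 0.70 × 0.60 = 0.0882
  legitimate marketing: 0.09 × 0.13 × 0.16 = 0.001872
Marginal likelihood of the evidence = 0.12598.
P(generic spam | evidence) = 0.03591 / 0.12598 ≈ 0.285
P(job scam | evidence) = 0.0882 / 0.12598 ≈ 0.700
P(legitimate marketing | evidence) = 0.001872 / 0.12598 ≈ 0.015

0.285, 0.700, 0.015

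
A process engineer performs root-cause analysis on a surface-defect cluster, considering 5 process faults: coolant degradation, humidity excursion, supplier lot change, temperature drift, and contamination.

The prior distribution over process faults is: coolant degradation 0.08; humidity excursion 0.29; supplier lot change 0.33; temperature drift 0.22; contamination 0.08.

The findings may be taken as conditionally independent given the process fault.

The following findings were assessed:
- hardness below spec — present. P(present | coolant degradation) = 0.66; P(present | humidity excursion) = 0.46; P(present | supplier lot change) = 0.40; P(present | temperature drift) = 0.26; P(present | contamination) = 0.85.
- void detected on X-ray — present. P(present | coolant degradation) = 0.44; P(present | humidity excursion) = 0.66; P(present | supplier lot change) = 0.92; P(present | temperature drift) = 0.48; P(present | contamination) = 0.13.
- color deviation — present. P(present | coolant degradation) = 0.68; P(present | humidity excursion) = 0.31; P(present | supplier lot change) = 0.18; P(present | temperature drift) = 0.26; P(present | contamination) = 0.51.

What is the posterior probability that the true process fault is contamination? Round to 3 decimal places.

0.059

Multiply each prior by the joint likelihood of the evidence pattern:
  coolant degradation: 0.08 × 0.66 × 0.44 × 0.68 = 0.015798
  humidity excursion: 0.29 × 0.46 × 0.66 × 0.31 = 0.027294
  supplier lot change: 0.33 × 0.40 × 0.92 × 0.18 = 0.021859
  temperature drift: 0.22 × 0.26 × 0.48 × 0.26 = 0.0071386
  contamination: 0.08 × 0.85 × 0.13 × 0.51 = 0.0045084
Normalizing constant Z = 0.015798 + 0.027294 + 0.021859 + 0.0071386 + 0.0045084 = 0.076598.
P(contamination | evidence) = 0.0045084 / 0.076598 ≈ 0.059.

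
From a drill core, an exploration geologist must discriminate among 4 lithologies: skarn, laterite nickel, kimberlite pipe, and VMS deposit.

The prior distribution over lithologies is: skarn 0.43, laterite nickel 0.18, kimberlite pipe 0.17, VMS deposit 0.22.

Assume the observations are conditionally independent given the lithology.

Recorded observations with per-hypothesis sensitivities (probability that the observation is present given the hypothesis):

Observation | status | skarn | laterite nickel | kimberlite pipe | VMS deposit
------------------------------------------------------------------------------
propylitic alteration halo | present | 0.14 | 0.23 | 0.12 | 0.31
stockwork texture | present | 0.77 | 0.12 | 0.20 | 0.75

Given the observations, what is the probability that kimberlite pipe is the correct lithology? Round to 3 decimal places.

By Bayes' rule with conditional independence, the unnormalized weight for each hypothesis is prior × ∏ likelihoods:
  skarn: 0.43 × 0.14 × 0.77 = 0.046354
  laterite nickel: 0.18 × 0.23 × 0.12 = 0.004968
  kimberlite pipe: 0.17 × 0.12 × 0.20 = 0.00408
  VMS deposit: 0.22 × 0.31 × 0.75 = 0.05115
Marginal likelihood of the evidence = 0.10655.
P(kimberlite pipe | evidence) = 0.00408 / 0.10655 ≈ 0.038.

0.038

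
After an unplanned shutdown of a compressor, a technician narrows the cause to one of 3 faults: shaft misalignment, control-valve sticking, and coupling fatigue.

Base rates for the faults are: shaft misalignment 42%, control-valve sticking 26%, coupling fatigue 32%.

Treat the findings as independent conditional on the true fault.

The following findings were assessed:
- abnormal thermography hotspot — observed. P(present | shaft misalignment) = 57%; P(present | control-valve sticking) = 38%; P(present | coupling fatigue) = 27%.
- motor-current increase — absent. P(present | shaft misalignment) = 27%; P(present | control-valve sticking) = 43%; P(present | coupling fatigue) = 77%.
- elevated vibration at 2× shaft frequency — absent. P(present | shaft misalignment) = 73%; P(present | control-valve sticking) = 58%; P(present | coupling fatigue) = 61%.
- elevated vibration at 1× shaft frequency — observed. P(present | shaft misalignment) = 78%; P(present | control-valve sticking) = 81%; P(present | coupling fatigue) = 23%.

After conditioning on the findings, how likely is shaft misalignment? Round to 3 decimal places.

For each hypothesis, the unnormalized posterior weight is prior × product of the finding likelihoods (using 1 − P(present | H) for each absent finding):
  shaft misalignment: 0.42 × 0.57 × (1 − 0.27) × (1 − 0.73) × 0.78 = 0.036805
  control-valve sticking: 0.26 × 0.38 × (1 − 0.43) × (1 − 0.58) × 0.81 = 0.019159
  coupling fatigue: 0.32 × 0.27 × (1 − 0.77) × (1 − 0.61) × 0.23 = 0.0017825
Normalizing constant Z = 0.036805 + 0.019159 + 0.0017825 = 0.057746.
P(shaft misalignment | evidence) = 0.036805 / 0.057746 ≈ 0.637.

0.637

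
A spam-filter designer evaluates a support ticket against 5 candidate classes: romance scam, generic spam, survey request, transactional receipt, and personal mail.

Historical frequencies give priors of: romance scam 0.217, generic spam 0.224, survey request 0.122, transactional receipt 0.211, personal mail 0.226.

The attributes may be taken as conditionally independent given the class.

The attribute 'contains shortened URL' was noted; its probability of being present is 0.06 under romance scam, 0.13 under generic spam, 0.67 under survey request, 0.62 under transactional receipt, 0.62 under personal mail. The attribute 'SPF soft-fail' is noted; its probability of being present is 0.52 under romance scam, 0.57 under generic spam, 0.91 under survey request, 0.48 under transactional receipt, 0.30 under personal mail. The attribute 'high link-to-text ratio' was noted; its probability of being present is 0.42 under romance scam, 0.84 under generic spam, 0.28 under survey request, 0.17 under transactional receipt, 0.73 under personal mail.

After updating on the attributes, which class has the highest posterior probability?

personal mail

Multiply each prior by the joint likelihood of the attribute pattern:
  romance scam: 0.217 × 0.06 × 0.52 × 0.42 = 0.0028436
  generic spam: 0.224 × 0.13 × 0.57 × 0.84 = 0.013943
  survey request: 0.122 × 0.67 × 0.91 × 0.28 = 0.020827
  transactional receipt: 0.211 × 0.62 × 0.48 × 0.17 = 0.010675
  personal mail: 0.226 × 0.62 × 0.30 × 0.73 = 0.030686
The unnormalized weights sum to 0.078975.
P(romance scam | evidence) ≈ 0.0028436 / 0.078975 ≈ 0.036
P(generic spam | evidence) ≈ 0.013943 / 0.078975 ≈ 0.177
P(survey request | evidence) ≈ 0.020827 / 0.078975 ≈ 0.264
P(transactional receipt | evidence) ≈ 0.010675 / 0.078975 ≈ 0.135
P(personal mail | evidence) ≈ 0.030686 / 0.078975 ≈ 0.389
The largest is 0.389, so personal mail is most probable.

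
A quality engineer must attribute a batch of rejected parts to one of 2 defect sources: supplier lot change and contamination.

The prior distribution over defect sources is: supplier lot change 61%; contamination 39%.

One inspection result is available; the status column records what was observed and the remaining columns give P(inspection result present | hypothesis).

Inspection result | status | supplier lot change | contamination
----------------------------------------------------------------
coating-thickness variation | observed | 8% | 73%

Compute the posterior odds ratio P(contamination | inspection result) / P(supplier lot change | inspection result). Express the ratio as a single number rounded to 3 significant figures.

Posterior odds equal prior odds times the likelihood ratio; only the two competing hypotheses matter.
  contamination: 0.39 × 0.73 = 0.2847
  supplier lot change: 0.61 × 0.08 = 0.0488
Odds(contamination : supplier lot change) = 0.2847 / 0.0488 ≈ 5.83.

5.83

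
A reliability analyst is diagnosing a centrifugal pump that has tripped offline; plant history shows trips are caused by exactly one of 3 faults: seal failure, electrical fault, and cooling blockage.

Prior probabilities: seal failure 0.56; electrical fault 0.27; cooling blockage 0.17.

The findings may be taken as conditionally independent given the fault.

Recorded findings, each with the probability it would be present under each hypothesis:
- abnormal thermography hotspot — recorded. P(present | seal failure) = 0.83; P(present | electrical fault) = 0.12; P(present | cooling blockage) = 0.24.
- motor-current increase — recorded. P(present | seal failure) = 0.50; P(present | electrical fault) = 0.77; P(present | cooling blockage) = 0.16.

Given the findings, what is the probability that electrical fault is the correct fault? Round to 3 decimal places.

0.095

For each hypothesis, the unnormalized posterior weight is prior × product of the finding likelihoods:
  seal failure: 0.56 × 0.83 × 0.50 = 0.2324
  electrical fault: 0.27 × 0.12 × 0.77 = 0.024948
  cooling blockage: 0.17 × 0.24 × 0.16 = 0.006528
Marginal likelihood of the evidence = 0.26388.
P(electrical fault | evidence) = 0.024948 / 0.26388 ≈ 0.095.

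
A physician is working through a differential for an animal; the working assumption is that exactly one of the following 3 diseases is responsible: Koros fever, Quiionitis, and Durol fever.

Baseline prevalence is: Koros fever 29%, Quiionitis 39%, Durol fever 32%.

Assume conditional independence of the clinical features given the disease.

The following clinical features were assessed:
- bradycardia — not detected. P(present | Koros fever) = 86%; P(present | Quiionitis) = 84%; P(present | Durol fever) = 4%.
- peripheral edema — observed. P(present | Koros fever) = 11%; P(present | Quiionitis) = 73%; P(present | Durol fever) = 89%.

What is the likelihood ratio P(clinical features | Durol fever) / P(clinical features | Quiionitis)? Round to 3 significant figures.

7.32

Take the product of per-clinical feature likelihoods under each hypothesis (using 1 − P(present | H) for each absent clinical feature), then divide.
  Durol fever: (1 − 0.04) × 0.89 = 0.8544
  Quiionitis: (1 − 0.84) × 0.73 = 0.1168
Bayes factor = 0.8544 / 0.1168 ≈ 7.32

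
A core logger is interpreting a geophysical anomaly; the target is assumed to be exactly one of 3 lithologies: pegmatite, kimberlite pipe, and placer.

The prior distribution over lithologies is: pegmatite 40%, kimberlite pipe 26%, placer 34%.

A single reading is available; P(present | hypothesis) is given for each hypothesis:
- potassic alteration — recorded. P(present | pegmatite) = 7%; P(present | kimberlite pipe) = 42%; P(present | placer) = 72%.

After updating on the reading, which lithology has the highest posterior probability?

placer

By Bayes' rule, the unnormalized weight for each hypothesis is prior × likelihood:
  pegmatite: 0.40 × 0.07 = 0.028
  kimberlite pipe: 0.26 × 0.42 = 0.1092
  placer: 0.34 × 0.72 = 0.2448
Marginal likelihood of the evidence = 0.382.
P(pegmatite | evidence) ≈ 0.028 / 0.382 ≈ 0.073
P(kimberlite pipe | evidence) ≈ 0.1092 / 0.382 ≈ 0.286
P(placer | evidence) ≈ 0.2448 / 0.382 ≈ 0.641
The largest is 0.641, so placer is most probable.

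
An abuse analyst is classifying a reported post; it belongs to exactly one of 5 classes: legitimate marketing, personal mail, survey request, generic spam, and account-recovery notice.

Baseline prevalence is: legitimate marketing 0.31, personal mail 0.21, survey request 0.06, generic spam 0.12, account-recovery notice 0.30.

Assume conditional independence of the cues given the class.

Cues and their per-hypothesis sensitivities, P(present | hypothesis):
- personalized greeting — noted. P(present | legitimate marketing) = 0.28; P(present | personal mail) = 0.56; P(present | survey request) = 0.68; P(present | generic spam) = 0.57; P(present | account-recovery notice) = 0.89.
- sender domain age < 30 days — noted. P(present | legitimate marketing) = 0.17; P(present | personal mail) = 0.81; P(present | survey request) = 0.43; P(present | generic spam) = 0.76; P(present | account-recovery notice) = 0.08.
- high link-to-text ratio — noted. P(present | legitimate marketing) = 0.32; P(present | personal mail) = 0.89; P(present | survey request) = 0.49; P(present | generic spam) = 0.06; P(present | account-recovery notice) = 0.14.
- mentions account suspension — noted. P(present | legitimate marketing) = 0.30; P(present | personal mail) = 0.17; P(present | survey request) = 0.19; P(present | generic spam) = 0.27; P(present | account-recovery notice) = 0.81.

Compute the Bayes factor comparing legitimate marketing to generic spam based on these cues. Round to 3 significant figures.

0.651

Take the product of per-cue likelihoods under each hypothesis, then divide.
  legitimate marketing: 0.28 × 0.17 × 0.32 × 0.30 = 0.0045696
  generic spam: 0.57 × 0.76 × 0.06 × 0.27 = 0.0070178
Bayes factor = 0.0045696 / 0.0070178 ≈ 0.651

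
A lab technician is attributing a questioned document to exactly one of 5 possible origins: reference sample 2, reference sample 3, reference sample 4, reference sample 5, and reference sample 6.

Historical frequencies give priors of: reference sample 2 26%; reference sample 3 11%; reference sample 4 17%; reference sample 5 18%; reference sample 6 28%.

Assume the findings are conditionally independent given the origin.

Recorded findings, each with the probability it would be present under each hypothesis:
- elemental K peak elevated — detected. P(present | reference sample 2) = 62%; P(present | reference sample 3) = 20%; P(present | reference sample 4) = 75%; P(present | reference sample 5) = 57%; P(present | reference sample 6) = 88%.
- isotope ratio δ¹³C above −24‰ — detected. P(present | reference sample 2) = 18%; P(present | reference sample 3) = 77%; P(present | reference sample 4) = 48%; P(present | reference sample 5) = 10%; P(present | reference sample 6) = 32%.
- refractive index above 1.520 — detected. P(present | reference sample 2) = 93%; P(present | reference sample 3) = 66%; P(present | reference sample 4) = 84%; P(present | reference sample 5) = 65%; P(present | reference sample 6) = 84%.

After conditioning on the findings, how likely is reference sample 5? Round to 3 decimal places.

Multiply each prior by the joint likelihood of the evidence pattern:
  reference sample 2: 0.26 × 0.62 × 0.18 × 0.93 = 0.026985
  reference sample 3: 0.11 × 0.20 × 0.77 × 0.66 = 0.01118
  reference sample 4: 0.17 × 0.75 × 0.48 × 0.84 = 0.051408
  reference sample 5: 0.18 × 0.57 × 0.10 × 0.65 = 0.006669
  reference sample 6: 0.28 × 0.88 × 0.32 × 0.84 = 0.066232
Marginal likelihood of the evidence = 0.16247.
P(reference sample 5 | evidence) = 0.006669 / 0.16247 ≈ 0.041.

0.041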